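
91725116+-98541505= - 6816389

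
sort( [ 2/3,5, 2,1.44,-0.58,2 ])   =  [-0.58, 2/3, 1.44, 2, 2, 5] 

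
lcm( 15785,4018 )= 220990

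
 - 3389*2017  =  -6835613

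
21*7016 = 147336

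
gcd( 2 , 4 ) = 2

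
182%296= 182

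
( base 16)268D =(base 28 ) CGD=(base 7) 40526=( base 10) 9869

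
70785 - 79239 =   -  8454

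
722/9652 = 19/254 = 0.07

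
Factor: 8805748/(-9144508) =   -  7^1*47^(-1)*127^(  -  1)*383^ (  -  1)*314491^1 = - 2201437/2286127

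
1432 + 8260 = 9692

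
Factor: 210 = 2^1 * 3^1*5^1*7^1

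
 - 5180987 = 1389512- 6570499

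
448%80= 48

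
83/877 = 83/877 = 0.09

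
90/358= 45/179 = 0.25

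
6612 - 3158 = 3454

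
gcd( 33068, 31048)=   4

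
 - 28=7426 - 7454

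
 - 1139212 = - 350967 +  - 788245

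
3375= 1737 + 1638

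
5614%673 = 230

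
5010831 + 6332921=11343752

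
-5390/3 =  - 5390/3 = - 1796.67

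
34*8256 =280704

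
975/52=18 + 3/4 = 18.75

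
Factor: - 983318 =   -  2^1 * 7^1*70237^1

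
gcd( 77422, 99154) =2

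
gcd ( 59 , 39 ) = 1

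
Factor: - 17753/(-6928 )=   41/16= 2^( - 4 )*41^1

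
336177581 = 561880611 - 225703030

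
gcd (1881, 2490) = 3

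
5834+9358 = 15192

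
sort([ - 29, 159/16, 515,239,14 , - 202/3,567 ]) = [ - 202/3,-29, 159/16, 14,239,515,567]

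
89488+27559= 117047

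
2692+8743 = 11435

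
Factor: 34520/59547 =2^3*3^( - 1 )*5^1*23^( - 1 ) = 40/69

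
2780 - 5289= -2509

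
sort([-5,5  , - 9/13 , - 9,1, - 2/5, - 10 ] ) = [ - 10, - 9, - 5 , - 9/13, - 2/5, 1, 5]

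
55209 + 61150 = 116359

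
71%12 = 11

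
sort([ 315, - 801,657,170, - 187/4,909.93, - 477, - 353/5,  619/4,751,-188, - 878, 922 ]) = [  -  878, - 801, - 477,-188,- 353/5, - 187/4, 619/4,170, 315,657,751,909.93,  922] 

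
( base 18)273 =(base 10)777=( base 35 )m7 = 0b1100001001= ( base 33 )ni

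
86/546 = 43/273 = 0.16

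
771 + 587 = 1358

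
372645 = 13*28665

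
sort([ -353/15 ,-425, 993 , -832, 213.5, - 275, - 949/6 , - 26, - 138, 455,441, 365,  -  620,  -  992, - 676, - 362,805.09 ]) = [-992, - 832 , - 676,  -  620, -425, -362,  -  275 ,  -  949/6, - 138, - 26, - 353/15, 213.5, 365, 441, 455,805.09, 993]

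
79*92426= 7301654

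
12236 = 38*322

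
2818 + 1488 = 4306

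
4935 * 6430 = 31732050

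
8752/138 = 63+29/69 = 63.42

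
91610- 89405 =2205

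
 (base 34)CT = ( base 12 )305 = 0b110110101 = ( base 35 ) CH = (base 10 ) 437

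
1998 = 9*222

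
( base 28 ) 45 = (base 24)4L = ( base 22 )57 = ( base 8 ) 165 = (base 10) 117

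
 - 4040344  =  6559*(-616 )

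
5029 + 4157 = 9186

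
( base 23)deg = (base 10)7215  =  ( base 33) 6KL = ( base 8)16057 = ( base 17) 17G7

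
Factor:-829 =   -  829^1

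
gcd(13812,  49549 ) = 1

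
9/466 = 9/466 = 0.02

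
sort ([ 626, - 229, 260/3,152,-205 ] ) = [ - 229, - 205, 260/3,  152, 626]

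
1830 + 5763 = 7593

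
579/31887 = 193/10629  =  0.02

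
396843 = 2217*179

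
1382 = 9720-8338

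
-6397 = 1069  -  7466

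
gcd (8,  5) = 1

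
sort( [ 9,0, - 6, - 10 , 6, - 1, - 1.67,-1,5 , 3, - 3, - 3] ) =[ - 10, - 6, - 3, - 3,-1.67  , - 1 , - 1 , 0,3, 5, 6, 9 ]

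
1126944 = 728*1548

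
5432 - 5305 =127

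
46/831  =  46/831 = 0.06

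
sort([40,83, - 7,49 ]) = [ - 7, 40 , 49,83] 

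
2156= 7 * 308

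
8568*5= 42840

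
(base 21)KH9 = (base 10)9186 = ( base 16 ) 23E2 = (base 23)H89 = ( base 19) 1689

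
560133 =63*8891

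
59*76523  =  4514857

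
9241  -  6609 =2632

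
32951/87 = 378 + 65/87 =378.75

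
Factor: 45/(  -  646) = -2^( - 1 ) * 3^2*5^1*17^(- 1)*19^(-1) 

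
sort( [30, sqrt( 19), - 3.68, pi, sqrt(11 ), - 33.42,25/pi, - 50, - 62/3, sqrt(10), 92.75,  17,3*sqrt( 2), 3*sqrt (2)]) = [-50,-33.42,-62/3, - 3.68,  pi, sqrt( 10),sqrt ( 11 ),  3 * sqrt ( 2) , 3*sqrt ( 2),sqrt( 19 ) , 25/pi, 17, 30, 92.75]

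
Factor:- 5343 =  - 3^1*13^1 * 137^1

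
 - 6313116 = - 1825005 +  - 4488111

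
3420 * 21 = 71820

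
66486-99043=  - 32557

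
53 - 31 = 22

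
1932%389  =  376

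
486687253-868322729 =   -  381635476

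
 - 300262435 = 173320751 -473583186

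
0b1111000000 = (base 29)143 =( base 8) 1700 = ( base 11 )7a3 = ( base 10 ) 960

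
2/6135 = 2/6135  =  0.00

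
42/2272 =21/1136 = 0.02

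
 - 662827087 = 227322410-890149497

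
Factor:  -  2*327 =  - 654   =  - 2^1*3^1*109^1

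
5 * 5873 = 29365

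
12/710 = 6/355 = 0.02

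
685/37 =18 + 19/37 = 18.51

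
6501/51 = 2167/17= 127.47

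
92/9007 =92/9007 = 0.01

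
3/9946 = 3/9946  =  0.00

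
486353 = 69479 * 7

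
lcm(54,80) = 2160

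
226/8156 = 113/4078 = 0.03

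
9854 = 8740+1114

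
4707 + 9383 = 14090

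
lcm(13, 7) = 91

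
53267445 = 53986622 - 719177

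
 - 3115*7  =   - 21805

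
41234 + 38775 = 80009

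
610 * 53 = 32330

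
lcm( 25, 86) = 2150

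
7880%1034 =642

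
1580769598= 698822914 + 881946684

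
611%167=110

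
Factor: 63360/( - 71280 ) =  - 2^3*3^( -2 ) = - 8/9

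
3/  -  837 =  - 1+278/279 = - 0.00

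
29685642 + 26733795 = 56419437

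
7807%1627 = 1299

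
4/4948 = 1/1237 = 0.00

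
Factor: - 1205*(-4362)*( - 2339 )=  - 12294275190  =  -2^1 * 3^1*5^1*241^1*727^1 * 2339^1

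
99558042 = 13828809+85729233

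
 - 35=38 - 73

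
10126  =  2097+8029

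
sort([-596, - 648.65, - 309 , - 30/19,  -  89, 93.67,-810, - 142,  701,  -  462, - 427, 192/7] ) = [-810,  -  648.65,  -  596,  -  462,-427,-309, - 142,-89,  -  30/19,192/7,93.67,701]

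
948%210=108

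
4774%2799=1975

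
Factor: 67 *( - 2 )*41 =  - 2^1*41^1*67^1 = -5494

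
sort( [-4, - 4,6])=[- 4, -4, 6 ]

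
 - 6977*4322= - 30154594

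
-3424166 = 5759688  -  9183854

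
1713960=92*18630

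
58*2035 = 118030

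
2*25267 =50534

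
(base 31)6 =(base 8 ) 6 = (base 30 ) 6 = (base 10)6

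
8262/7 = 1180 + 2/7 =1180.29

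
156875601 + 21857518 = 178733119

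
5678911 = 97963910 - 92284999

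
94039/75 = 94039/75 = 1253.85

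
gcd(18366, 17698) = 2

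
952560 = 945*1008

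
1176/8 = 147 = 147.00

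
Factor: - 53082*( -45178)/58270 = 1199069298/29135 = 2^1*3^3*5^( - 1) * 7^2*461^1*983^1  *  5827^(  -  1)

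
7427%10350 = 7427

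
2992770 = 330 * 9069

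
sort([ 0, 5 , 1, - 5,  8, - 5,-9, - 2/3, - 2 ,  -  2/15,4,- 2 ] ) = [ - 9, - 5, - 5,-2,-2, - 2/3, - 2/15,0,1,4 , 5,8 ]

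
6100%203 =10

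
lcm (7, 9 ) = 63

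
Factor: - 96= - 2^5* 3^1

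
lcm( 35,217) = 1085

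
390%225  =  165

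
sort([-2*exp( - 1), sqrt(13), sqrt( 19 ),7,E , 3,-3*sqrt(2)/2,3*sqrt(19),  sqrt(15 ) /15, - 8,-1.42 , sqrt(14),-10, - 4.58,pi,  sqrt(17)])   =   [ - 10, - 8,  -  4.58,-3*sqrt(2)/2,-1.42, - 2*exp( - 1 ),  sqrt( 15) /15,  E, 3 , pi, sqrt(13),sqrt( 14) , sqrt(17 ), sqrt ( 19),7,3 *sqrt(19)] 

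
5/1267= 5/1267 = 0.00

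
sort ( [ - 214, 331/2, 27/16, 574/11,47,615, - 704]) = [ - 704, - 214, 27/16, 47, 574/11, 331/2,615]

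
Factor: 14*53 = 2^1*7^1*53^1 = 742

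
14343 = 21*683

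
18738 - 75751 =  - 57013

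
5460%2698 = 64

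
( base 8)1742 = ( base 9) 1324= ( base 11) 824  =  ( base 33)u4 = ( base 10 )994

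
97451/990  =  97451/990= 98.44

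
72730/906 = 80+125/453 = 80.28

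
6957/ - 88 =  - 80 + 83/88 =- 79.06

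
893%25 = 18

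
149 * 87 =12963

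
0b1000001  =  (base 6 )145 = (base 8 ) 101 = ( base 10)65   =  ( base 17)3E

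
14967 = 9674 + 5293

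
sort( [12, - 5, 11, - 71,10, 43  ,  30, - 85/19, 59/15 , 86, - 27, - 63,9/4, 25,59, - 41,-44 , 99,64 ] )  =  [ - 71, - 63 , - 44, - 41, - 27,-5, - 85/19, 9/4, 59/15,10, 11, 12, 25, 30, 43, 59,64, 86 , 99]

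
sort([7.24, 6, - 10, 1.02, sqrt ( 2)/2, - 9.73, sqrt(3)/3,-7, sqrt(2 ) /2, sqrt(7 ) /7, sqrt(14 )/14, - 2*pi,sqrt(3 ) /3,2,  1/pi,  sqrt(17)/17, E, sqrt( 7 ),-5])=[ - 10, - 9.73, - 7, - 2 * pi, - 5,sqrt(17 )/17, sqrt (14)/14,1/pi,sqrt(7 ) /7, sqrt(3) /3, sqrt( 3)/3 , sqrt(2)/2, sqrt(2)/2, 1.02, 2, sqrt( 7 ),E, 6, 7.24 ] 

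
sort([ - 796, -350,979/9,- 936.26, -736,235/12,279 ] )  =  [-936.26, - 796,-736, - 350,235/12,979/9,279]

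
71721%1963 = 1053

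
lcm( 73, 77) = 5621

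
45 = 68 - 23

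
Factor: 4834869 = 3^1*13^1*151^1*821^1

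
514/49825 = 514/49825 = 0.01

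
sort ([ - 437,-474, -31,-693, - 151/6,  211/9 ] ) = [ - 693, - 474,-437, - 31,  -  151/6,211/9 ] 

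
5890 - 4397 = 1493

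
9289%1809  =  244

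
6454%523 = 178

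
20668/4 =5167 = 5167.00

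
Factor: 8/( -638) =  - 4/319= -2^2*11^( - 1)*29^( - 1)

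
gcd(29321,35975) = 1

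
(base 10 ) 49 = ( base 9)54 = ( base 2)110001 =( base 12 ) 41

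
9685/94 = 9685/94 = 103.03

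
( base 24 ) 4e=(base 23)4I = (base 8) 156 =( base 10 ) 110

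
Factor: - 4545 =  - 3^2 * 5^1*101^1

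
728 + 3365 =4093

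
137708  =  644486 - 506778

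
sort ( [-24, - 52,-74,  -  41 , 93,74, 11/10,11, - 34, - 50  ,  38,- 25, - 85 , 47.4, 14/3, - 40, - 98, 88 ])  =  [ - 98, - 85,  -  74, -52, - 50, - 41, - 40,  -  34, - 25 ,  -  24, 11/10, 14/3, 11, 38 , 47.4, 74,88,93] 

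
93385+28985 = 122370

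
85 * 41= 3485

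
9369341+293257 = 9662598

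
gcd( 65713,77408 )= 1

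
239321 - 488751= - 249430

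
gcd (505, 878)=1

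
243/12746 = 243/12746 = 0.02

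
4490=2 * 2245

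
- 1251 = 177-1428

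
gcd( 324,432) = 108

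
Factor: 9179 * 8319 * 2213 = 168984903513 = 3^1 *47^1*59^1*67^1*137^1*2213^1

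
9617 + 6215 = 15832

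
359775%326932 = 32843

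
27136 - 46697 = -19561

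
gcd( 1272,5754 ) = 6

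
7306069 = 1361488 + 5944581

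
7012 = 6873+139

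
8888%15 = 8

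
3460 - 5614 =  - 2154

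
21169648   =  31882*664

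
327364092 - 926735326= - 599371234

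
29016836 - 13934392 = 15082444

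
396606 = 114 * 3479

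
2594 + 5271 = 7865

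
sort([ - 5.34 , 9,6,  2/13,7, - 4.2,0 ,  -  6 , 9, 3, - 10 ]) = [ - 10,-6,-5.34, - 4.2 , 0, 2/13,3,6 , 7,  9, 9]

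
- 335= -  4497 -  - 4162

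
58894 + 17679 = 76573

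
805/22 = 805/22=36.59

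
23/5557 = 23/5557 = 0.00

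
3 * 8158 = 24474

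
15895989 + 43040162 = 58936151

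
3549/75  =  47 + 8/25 = 47.32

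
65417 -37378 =28039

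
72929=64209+8720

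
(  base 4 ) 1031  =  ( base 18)45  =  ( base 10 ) 77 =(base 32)2D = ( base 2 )1001101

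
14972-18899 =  - 3927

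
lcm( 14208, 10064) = 241536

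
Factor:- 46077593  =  -2399^1*19207^1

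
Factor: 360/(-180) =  - 2 = - 2^1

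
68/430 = 34/215 = 0.16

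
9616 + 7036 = 16652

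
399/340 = 1+59/340 = 1.17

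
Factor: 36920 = 2^3*5^1 * 13^1 * 71^1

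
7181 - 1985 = 5196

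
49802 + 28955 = 78757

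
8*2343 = 18744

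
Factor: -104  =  -2^3*13^1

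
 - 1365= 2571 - 3936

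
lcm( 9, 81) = 81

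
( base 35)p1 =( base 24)1cc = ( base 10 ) 876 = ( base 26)17i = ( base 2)1101101100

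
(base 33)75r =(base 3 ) 101201110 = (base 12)4633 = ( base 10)7815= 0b1111010000111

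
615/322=615/322 = 1.91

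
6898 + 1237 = 8135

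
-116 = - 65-51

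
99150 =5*19830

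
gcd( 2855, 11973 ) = 1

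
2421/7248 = 807/2416= 0.33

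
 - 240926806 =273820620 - 514747426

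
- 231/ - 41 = 231/41 = 5.63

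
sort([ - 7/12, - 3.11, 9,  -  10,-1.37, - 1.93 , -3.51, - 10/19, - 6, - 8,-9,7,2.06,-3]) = [ - 10,- 9,-8,  -  6,  -  3.51 , - 3.11, - 3, - 1.93, - 1.37,-7/12, - 10/19, 2.06,7,9]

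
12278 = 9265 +3013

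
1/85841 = 1/85841 = 0.00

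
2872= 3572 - 700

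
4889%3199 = 1690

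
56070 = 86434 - 30364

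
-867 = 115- 982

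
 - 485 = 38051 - 38536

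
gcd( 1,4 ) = 1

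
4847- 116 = 4731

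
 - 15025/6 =  -  2505 +5/6 = - 2504.17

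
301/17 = 301/17= 17.71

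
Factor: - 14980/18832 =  - 35/44 = -  2^( - 2)*5^1*7^1*11^ ( - 1) 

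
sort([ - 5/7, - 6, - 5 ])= [ -6, - 5, - 5/7]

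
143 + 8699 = 8842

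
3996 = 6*666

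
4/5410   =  2/2705 = 0.00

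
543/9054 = 181/3018 = 0.06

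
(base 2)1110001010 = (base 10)906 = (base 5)12111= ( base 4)32022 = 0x38a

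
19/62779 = 19/62779 = 0.00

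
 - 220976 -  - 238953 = 17977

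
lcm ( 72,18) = 72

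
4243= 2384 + 1859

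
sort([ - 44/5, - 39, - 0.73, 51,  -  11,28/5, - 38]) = [ - 39, - 38, - 11 , - 44/5,- 0.73,  28/5, 51]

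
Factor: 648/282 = 108/47 = 2^2*3^3*47^ ( - 1)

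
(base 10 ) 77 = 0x4D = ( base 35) 27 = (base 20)3h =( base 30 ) 2H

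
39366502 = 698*56399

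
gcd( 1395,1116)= 279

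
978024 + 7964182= 8942206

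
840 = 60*14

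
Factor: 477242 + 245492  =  722734 =2^1*31^1*11657^1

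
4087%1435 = 1217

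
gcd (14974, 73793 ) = 1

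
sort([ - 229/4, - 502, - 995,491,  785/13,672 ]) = [ - 995, - 502, - 229/4,785/13,  491 , 672] 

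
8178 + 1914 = 10092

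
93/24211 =3/781= 0.00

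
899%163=84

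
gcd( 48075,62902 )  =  1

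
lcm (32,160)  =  160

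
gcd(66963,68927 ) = 1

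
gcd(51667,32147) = 61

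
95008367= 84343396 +10664971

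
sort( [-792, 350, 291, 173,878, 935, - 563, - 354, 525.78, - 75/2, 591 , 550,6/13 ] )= [ -792, - 563, - 354, - 75/2, 6/13,173, 291, 350, 525.78, 550,591, 878, 935]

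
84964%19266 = 7900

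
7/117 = 7/117 = 0.06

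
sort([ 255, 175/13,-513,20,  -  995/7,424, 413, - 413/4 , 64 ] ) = [ - 513, - 995/7, - 413/4 , 175/13, 20, 64,255,413,424] 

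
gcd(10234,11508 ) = 14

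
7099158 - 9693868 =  - 2594710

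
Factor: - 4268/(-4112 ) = 2^ ( - 2)*11^1*97^1*257^ ( - 1 ) = 1067/1028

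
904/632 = 1  +  34/79 = 1.43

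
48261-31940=16321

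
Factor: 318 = 2^1*3^1 * 53^1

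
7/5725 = 7/5725 = 0.00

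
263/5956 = 263/5956 = 0.04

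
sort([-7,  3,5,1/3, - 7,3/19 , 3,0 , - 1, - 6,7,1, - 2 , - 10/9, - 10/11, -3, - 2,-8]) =[-8, - 7,-7,-6,-3,  -  2, - 2,-10/9, - 1,-10/11,0, 3/19, 1/3,1,3 , 3, 5,7 ]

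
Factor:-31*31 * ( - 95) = 5^1*19^1*31^2 = 91295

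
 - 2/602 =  - 1 + 300/301 = - 0.00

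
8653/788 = 8653/788=10.98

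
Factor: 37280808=2^3*3^2*41^1*73^1*173^1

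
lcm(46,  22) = 506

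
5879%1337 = 531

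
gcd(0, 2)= 2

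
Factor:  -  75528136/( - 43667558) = 37764068/21833779 = 2^2*11^( - 1)*23^1*73^1*617^( - 1 )*3217^( -1 )*5623^1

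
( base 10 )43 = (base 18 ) 27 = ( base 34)19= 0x2B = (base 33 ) 1a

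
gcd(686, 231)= 7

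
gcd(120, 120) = 120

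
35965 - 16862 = 19103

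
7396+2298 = 9694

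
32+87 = 119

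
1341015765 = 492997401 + 848018364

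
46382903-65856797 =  - 19473894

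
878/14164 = 439/7082 = 0.06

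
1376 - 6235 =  - 4859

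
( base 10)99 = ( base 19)54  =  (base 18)59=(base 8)143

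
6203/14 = 443 + 1/14  =  443.07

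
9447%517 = 141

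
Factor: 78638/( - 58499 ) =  - 82/61 = - 2^1*41^1*61^(-1) 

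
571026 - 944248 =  - 373222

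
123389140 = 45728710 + 77660430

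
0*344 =0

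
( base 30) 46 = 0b1111110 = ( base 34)3O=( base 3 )11200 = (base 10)126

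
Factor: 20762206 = 2^1* 43^1*241421^1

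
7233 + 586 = 7819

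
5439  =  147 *37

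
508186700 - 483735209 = 24451491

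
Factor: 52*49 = 2^2*7^2*13^1=2548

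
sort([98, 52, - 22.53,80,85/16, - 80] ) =[ -80, - 22.53, 85/16,  52 , 80,98] 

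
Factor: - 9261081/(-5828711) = 3^3*7^ ( - 1 )* 61^1 * 5623^1*832673^( - 1)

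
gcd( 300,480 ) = 60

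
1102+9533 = 10635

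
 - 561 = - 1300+739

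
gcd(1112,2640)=8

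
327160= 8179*40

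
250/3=83 + 1/3 = 83.33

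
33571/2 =33571/2 =16785.50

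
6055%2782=491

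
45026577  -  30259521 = 14767056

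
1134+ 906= 2040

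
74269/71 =1046 + 3/71 = 1046.04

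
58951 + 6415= 65366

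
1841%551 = 188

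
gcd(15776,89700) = 4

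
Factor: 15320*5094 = 78040080=2^4*3^2 * 5^1 * 283^1*383^1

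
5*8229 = 41145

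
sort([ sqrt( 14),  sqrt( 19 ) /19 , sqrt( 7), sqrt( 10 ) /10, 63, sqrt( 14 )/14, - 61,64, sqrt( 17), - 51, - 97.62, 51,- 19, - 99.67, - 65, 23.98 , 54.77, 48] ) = [ -99.67, - 97.62, - 65, - 61, -51, - 19, sqrt( 19) /19, sqrt( 14)/14,sqrt( 10) /10, sqrt( 7), sqrt(14), sqrt( 17 ), 23.98 , 48,  51,54.77 , 63, 64]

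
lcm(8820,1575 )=44100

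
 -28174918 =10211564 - 38386482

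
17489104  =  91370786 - 73881682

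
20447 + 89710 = 110157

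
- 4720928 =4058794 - 8779722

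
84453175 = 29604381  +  54848794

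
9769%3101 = 466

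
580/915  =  116/183 = 0.63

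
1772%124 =36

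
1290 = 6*215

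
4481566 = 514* 8719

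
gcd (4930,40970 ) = 170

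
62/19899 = 62/19899= 0.00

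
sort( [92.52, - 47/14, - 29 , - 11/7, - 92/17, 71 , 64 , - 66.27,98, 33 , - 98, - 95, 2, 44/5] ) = [ - 98, - 95, - 66.27, - 29,- 92/17,- 47/14,-11/7, 2,44/5, 33,64,71, 92.52,98]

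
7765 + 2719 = 10484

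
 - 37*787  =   - 29119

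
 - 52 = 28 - 80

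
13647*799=10903953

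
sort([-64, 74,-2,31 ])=[ - 64 , - 2, 31,74] 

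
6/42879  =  2/14293  =  0.00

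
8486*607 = 5151002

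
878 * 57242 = 50258476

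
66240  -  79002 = - 12762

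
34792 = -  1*(- 34792)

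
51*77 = 3927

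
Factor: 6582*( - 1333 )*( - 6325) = 55494322950 = 2^1*3^1*5^2*11^1 * 23^1*31^1*43^1*1097^1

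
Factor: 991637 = 37^1*26801^1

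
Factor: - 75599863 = - 1511^1*50033^1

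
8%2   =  0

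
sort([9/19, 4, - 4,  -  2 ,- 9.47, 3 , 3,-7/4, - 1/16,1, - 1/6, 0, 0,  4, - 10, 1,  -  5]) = [ - 10, - 9.47, - 5, - 4, - 2, - 7/4,- 1/6, - 1/16,0, 0, 9/19, 1,1 , 3,3, 4, 4]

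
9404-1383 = 8021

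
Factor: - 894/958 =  - 3^1*149^1*479^( - 1) = - 447/479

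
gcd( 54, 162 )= 54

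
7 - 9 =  - 2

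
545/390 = 109/78 = 1.40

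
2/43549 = 2/43549= 0.00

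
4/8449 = 4/8449 = 0.00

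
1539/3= 513 = 513.00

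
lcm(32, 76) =608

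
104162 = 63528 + 40634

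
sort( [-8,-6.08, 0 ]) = [  -  8,- 6.08,0]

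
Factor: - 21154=-2^1*7^1*1511^1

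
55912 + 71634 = 127546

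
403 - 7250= - 6847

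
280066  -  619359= - 339293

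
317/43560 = 317/43560 = 0.01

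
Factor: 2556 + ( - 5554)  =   - 2^1*1499^1 = -  2998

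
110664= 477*232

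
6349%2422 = 1505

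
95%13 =4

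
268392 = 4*67098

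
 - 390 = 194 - 584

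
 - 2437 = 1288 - 3725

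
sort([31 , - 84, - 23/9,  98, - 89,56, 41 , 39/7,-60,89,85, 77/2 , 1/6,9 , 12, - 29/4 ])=[ - 89,-84, - 60,-29/4, - 23/9,1/6, 39/7,9,  12, 31,77/2,41,56,85  ,  89,98] 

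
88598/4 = 22149 + 1/2 = 22149.50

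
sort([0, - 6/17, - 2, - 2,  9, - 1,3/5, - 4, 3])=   [ - 4, - 2, - 2,-1, - 6/17, 0 , 3/5, 3,9 ]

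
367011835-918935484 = -551923649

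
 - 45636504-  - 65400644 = 19764140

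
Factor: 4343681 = 4343681^1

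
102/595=6/35= 0.17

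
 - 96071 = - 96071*1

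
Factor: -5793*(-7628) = 44189004 = 2^2*3^1*1907^1*1931^1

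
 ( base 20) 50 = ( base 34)2W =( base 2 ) 1100100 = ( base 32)34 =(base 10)100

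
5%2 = 1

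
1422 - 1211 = 211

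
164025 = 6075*27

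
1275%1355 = 1275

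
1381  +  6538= 7919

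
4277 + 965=5242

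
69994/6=11665 + 2/3= 11665.67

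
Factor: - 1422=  - 2^1*3^2*79^1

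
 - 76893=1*( - 76893 ) 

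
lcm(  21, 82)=1722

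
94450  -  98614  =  -4164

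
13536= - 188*(- 72 )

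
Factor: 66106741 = 53^1 * 1247297^1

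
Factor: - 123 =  - 3^1*41^1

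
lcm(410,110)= 4510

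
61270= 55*1114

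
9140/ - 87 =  - 106 + 82/87 = - 105.06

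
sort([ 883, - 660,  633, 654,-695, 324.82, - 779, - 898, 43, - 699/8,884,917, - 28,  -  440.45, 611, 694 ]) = [-898,  -  779,-695, - 660, - 440.45,-699/8, - 28, 43,324.82, 611,633, 654, 694 , 883, 884,  917 ] 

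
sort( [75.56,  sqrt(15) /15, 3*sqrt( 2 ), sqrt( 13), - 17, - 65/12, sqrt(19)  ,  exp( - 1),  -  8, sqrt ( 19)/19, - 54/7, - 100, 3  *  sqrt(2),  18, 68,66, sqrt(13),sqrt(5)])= [ - 100, - 17, - 8, - 54/7, - 65/12, sqrt( 19) /19, sqrt(15)/15,exp( - 1),  sqrt( 5), sqrt( 13 ), sqrt ( 13), 3*sqrt(2), 3*sqrt ( 2 ), sqrt( 19), 18, 66,68,75.56 ]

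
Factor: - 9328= - 2^4*11^1*53^1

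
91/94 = 91/94 = 0.97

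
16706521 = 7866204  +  8840317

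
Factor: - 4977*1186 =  - 5902722 = - 2^1*3^2*7^1* 79^1*593^1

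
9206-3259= 5947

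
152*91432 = 13897664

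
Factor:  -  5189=-5189^1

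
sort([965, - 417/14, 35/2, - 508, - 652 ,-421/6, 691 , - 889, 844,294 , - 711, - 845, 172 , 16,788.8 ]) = [  -  889, - 845,  -  711,  -  652,  -  508, - 421/6, - 417/14, 16,35/2,172, 294 , 691, 788.8, 844,965 ] 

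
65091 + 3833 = 68924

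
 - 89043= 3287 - 92330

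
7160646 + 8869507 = 16030153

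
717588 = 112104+605484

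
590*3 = 1770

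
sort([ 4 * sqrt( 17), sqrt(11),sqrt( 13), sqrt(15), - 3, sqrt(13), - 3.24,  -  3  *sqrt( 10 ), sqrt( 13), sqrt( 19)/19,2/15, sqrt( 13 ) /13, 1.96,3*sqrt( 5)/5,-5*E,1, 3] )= [ - 5 *E, - 3*  sqrt(10) ,-3.24,-3,2/15,sqrt( 19) /19,  sqrt(13)/13, 1,3 * sqrt(5)/5,1.96, 3,sqrt( 11 ), sqrt(13 ), sqrt( 13),sqrt( 13 ), sqrt( 15), 4*sqrt( 17)]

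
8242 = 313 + 7929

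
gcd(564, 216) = 12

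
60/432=5/36 =0.14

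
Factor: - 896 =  - 2^7*7^1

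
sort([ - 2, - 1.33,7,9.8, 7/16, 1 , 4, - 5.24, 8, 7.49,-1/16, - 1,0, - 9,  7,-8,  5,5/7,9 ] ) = [-9,-8,- 5.24, - 2 , - 1.33,  -  1, - 1/16,  0,7/16, 5/7,1, 4, 5,7,  7 , 7.49,8,9, 9.8 ]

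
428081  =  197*2173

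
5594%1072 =234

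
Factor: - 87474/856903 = -2^1*3^1*61^1*239^1*856903^( - 1)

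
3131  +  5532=8663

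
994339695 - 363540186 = 630799509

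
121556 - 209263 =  - 87707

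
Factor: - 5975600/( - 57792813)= 2^4*3^(-1 )*5^2*13^(-1)*19^ ( - 1)*23^( - 1) *3391^( - 1)*14939^1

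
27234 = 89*306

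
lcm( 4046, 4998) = 84966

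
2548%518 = 476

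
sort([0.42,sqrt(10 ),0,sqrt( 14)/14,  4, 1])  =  [ 0,sqrt(14)/14 , 0.42,1,sqrt ( 10),4]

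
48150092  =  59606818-11456726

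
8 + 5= 13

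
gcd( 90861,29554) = 1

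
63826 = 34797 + 29029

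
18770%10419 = 8351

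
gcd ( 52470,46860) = 330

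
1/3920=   1/3920=0.00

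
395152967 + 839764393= 1234917360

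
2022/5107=2022/5107=0.40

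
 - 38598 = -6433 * 6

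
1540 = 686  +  854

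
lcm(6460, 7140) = 135660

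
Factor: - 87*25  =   - 2175 = - 3^1 * 5^2*29^1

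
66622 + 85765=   152387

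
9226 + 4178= 13404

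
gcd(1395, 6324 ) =93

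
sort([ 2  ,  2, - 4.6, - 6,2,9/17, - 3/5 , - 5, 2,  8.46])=[ - 6, - 5, - 4.6,-3/5, 9/17 , 2 , 2, 2 , 2,8.46 ]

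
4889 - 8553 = -3664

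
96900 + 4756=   101656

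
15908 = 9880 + 6028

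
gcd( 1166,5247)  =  583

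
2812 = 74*38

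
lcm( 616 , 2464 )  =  2464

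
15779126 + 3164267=18943393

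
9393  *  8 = 75144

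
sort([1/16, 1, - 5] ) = [-5, 1/16,1]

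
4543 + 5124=9667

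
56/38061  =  56/38061 =0.00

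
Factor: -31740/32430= - 46/47 = - 2^1*23^1 * 47^( -1 ) 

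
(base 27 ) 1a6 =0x3ed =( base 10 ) 1005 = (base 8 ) 1755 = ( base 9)1336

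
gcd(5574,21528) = 6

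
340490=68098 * 5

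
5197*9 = 46773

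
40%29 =11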